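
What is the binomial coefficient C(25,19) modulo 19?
1

Using Lucas' theorem:
Write n=25 and k=19 in base 19:
n in base 19: [1, 6]
k in base 19: [1, 0]
C(25,19) mod 19 = ∏ C(n_i, k_i) mod 19
Digit binomials (mod 19): C(1,1) = 1; C(6,0) = 1
Product: 1 × 1 = 1 ≡ 1 (mod 19)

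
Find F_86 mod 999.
647

Matrix identity: Q^n = [[F_(n+1), F_n], [F_n, F_(n-1)]] with Q = [[1,1],[1,0]].
n = 86 = 1010110₂. Square-and-multiply, entries mod 999:
Q^1 = [[1,1],[1,0]]
Q^2 = (Q^1)² = [[2,1],[1,1]]
Q^5 = (Q^2)²·Q = [[8,5],[5,3]]
Q^10 = (Q^5)² = [[89,55],[55,34]]
Q^21 = (Q^10)²·Q = [[728,956],[956,771]]
Q^43 = (Q^21)²·Q = [[843,365],[365,478]]
Q^86 = (Q^43)² = [[718,647],[647,71]]
F_86 mod 999 = Q^86[0][1] = 647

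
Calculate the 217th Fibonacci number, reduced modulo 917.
503

Matrix identity: Q^n = [[F_(n+1), F_n], [F_n, F_(n-1)]] with Q = [[1,1],[1,0]].
n = 217 = 11011001₂. Square-and-multiply, entries mod 917:
Q^1 = [[1,1],[1,0]]
Q^3 = (Q^1)²·Q = [[3,2],[2,1]]
Q^6 = (Q^3)² = [[13,8],[8,5]]
Q^13 = (Q^6)²·Q = [[377,233],[233,144]]
Q^27 = (Q^13)²·Q = [[529,180],[180,349]]
Q^54 = (Q^27)² = [[461,316],[316,145]]
Q^108 = (Q^54)² = [[597,760],[760,754]]
Q^217 = (Q^108)²·Q = [[223,503],[503,637]]
F_217 mod 917 = Q^217[0][1] = 503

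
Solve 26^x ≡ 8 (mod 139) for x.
51

Baby-step giant-step with step n = ⌈√139⌉ = 12.
Baby steps 26^j mod 139 (j:value) for j=0..11: 0:1, 1:26, 2:120, 3:62, 4:83, 5:73, 6:91, 7:3, 8:78, 9:82, 10:47, 11:110.
Giant-step multiplier: 26^(-12) ≡ 26^(138-12) = 26^126 ≡ 106 (mod 139).
Giant steps γ_i = 8·106^i mod 139: γ_0=8, γ_1=14, γ_2=94, γ_3=95, γ_4=62 (in table at j=3).
x = i·n + j = 4·12 + 3 = 51.
Check: 26^51 ≡ 8 (mod 139).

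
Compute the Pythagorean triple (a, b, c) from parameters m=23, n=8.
(465, 368, 593)

Euclid's formula: a = m² - n², b = 2mn, c = m² + n²
m = 23, n = 8
a = 23² - 8² = 529 - 64 = 465
b = 2 × 23 × 8 = 368
c = 23² + 8² = 529 + 64 = 593
Verification: 465² + 368² = 216225 + 135424 = 351649 = 593² ✓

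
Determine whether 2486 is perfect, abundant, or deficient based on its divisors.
deficient

Proper divisors of 2486: sum = 1 + 2 + 11 + 22 + 113 + 226 + 1243 = 1618
Since 1618 < 2486, 2486 is deficient.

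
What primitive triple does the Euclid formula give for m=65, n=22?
(3741, 2860, 4709)

Euclid's formula: a = m² - n², b = 2mn, c = m² + n²
m = 65, n = 22
a = 65² - 22² = 4225 - 484 = 3741
b = 2 × 65 × 22 = 2860
c = 65² + 22² = 4225 + 484 = 4709
Verification: 3741² + 2860² = 13995081 + 8179600 = 22174681 = 4709² ✓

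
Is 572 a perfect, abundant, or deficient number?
abundant

Proper divisors of 572: sum = 1 + 2 + 4 + 11 + 13 + 22 + 26 + 44 + 52 + 143 + 286 = 604
Since 604 > 572, 572 is abundant.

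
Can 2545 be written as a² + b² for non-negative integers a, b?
12² + 49² (a=12, b=49)

Factorization: 2545 = 5 × 509
By Fermat: n is sum of two squares iff every prime p ≡ 3 (mod 4) appears to even power.
All primes ≡ 3 (mod 4) appear to even power.
Search a = 0, 1, 2, … for 2545 - a² a perfect square: first hit at a = 12: 2545 - 144 = 2401 = 49².
2545 = 12² + 49² = 144 + 2401 ✓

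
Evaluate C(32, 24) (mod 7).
2

Using Lucas' theorem:
Write n=32 and k=24 in base 7:
n in base 7: [4, 4]
k in base 7: [3, 3]
C(32,24) mod 7 = ∏ C(n_i, k_i) mod 7
Digit binomials (mod 7): C(4,3) = 4; C(4,3) = 4
Product: 4 × 4 = 16 ≡ 2 (mod 7)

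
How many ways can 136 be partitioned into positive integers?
10015581680

p(n) counts ways to write n as a sum of positive integers (order ignored).
Euler's pentagonal recurrence: p(k) = p(k-1) + p(k-2) - p(k-5) - p(k-7) + p(k-12) + p(k-15) - ... (offsets j(3j∓1)/2, signs ++--, p(0)=1, p(<0)=0).
DP table for k = 0..135: p(0)=1, p(1)=1, p(2)=2, p(3)=3, p(4)=5, p(5)=7, p(6)=11, p(7)=15, p(8)=22, p(9)=30, p(10)=42, p(11)=56, p(12)=77, p(13)=101, p(14)=135, p(15)=176, p(16)=231, p(17)=297, p(18)=385, p(19)=490, p(20)=627, p(21)=792, p(22)=1002, p(23)=1255, p(24)=1575, p(25)=1958, p(26)=2436, p(27)=3010, p(28)=3718, p(29)=4565, p(30)=5604, p(31)=6842, p(32)=8349, p(33)=10143, p(34)=12310, p(35)=14883, p(36)=17977, p(37)=21637, p(38)=26015, p(39)=31185, p(40)=37338, p(41)=44583, p(42)=53174, p(43)=63261, p(44)=75175, p(45)=89134, p(46)=105558, p(47)=124754, p(48)=147273, p(49)=173525, p(50)=204226, p(51)=239943, p(52)=281589, p(53)=329931, p(54)=386155, p(55)=451276, p(56)=526823, p(57)=614154, p(58)=715220, p(59)=831820, p(60)=966467, p(61)=1121505, p(62)=1300156, p(63)=1505499, p(64)=1741630, p(65)=2012558, p(66)=2323520, p(67)=2679689, p(68)=3087735, p(69)=3554345, p(70)=4087968, p(71)=4697205, p(72)=5392783, p(73)=6185689, p(74)=7089500, p(75)=8118264, p(76)=9289091, p(77)=10619863, p(78)=12132164, p(79)=13848650, p(80)=15796476, p(81)=18004327, p(82)=20506255, p(83)=23338469, p(84)=26543660, p(85)=30167357, p(86)=34262962, p(87)=38887673, p(88)=44108109, p(89)=49995925, p(90)=56634173, p(91)=64112359, p(92)=72533807, p(93)=82010177, p(94)=92669720, p(95)=104651419, p(96)=118114304, p(97)=133230930, p(98)=150198136, p(99)=169229875, p(100)=190569292, p(101)=214481126, p(102)=241265379, p(103)=271248950, p(104)=304801365, p(105)=342325709, p(106)=384276336, p(107)=431149389, p(108)=483502844, p(109)=541946240, p(110)=607163746, p(111)=679903203, p(112)=761002156, p(113)=851376628, p(114)=952050665, p(115)=1064144451, p(116)=1188908248, p(117)=1327710076, p(118)=1482074143, p(119)=1653668665, p(120)=1844349560, p(121)=2056148051, p(122)=2291320912, p(123)=2552338241, p(124)=2841940500, p(125)=3163127352, p(126)=3519222692, p(127)=3913864295, p(128)=4351078600, p(129)=4835271870, p(130)=5371315400, p(131)=5964539504, p(132)=6620830889, p(133)=7346629512, p(134)=8149040695, p(135)=9035836076.
Final step: p(136) = p(135) + p(134) - p(131) - p(129) + p(124) + p(121) - p(114) - p(110) + p(101) + p(96) - p(85) - p(79) + p(66) + p(59) - p(44) - p(36) + p(19) + p(10)
= 9035836076 + 8149040695 - 5964539504 - 4835271870 + 2841940500 + 2056148051 - 952050665 - 607163746 + 214481126 + 118114304 - 30167357 - 13848650 + 2323520 + 831820 - 75175 - 17977 + 490 + 42
= 10015581680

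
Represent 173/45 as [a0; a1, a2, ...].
[3; 1, 5, 2, 3]

Euclidean algorithm steps:
173 = 3 × 45 + 38
45 = 1 × 38 + 7
38 = 5 × 7 + 3
7 = 2 × 3 + 1
3 = 3 × 1 + 0
Continued fraction: [3; 1, 5, 2, 3]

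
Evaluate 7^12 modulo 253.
16

Repeated squaring. Binary of 12 = 1100.
7^1 ≡ 7 (mod 253); 7^2 ≡ 49 (mod 253); 7^4 ≡ 124 (mod 253); 7^8 ≡ 196 (mod 253)
7^12 = 7^4 × 7^8 ≡ 16 (mod 253)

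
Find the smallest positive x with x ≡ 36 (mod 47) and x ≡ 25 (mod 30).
835

Using Chinese Remainder Theorem:
M = 47 × 30 = 1410
M1 = 30, M2 = 47
y1 = 30^(-1) mod 47 = 11
y2 = 47^(-1) mod 30 = 23
x = (36×30×11 + 25×47×23) mod 1410 = 835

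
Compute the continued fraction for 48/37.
[1; 3, 2, 1, 3]

Euclidean algorithm steps:
48 = 1 × 37 + 11
37 = 3 × 11 + 4
11 = 2 × 4 + 3
4 = 1 × 3 + 1
3 = 3 × 1 + 0
Continued fraction: [1; 3, 2, 1, 3]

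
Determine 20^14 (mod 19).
1

Repeated squaring. Binary of 14 = 1110.
20^1 ≡ 1 (mod 19); 20^2 ≡ 1 (mod 19); 20^4 ≡ 1 (mod 19); 20^8 ≡ 1 (mod 19)
20^14 = 20^2 × 20^4 × 20^8 ≡ 1 (mod 19)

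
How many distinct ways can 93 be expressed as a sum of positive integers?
82010177

p(n) counts ways to write n as a sum of positive integers (order ignored).
Euler's pentagonal recurrence: p(k) = p(k-1) + p(k-2) - p(k-5) - p(k-7) + p(k-12) + p(k-15) - ... (offsets j(3j∓1)/2, signs ++--, p(0)=1, p(<0)=0).
DP table for k = 0..92: p(0)=1, p(1)=1, p(2)=2, p(3)=3, p(4)=5, p(5)=7, p(6)=11, p(7)=15, p(8)=22, p(9)=30, p(10)=42, p(11)=56, p(12)=77, p(13)=101, p(14)=135, p(15)=176, p(16)=231, p(17)=297, p(18)=385, p(19)=490, p(20)=627, p(21)=792, p(22)=1002, p(23)=1255, p(24)=1575, p(25)=1958, p(26)=2436, p(27)=3010, p(28)=3718, p(29)=4565, p(30)=5604, p(31)=6842, p(32)=8349, p(33)=10143, p(34)=12310, p(35)=14883, p(36)=17977, p(37)=21637, p(38)=26015, p(39)=31185, p(40)=37338, p(41)=44583, p(42)=53174, p(43)=63261, p(44)=75175, p(45)=89134, p(46)=105558, p(47)=124754, p(48)=147273, p(49)=173525, p(50)=204226, p(51)=239943, p(52)=281589, p(53)=329931, p(54)=386155, p(55)=451276, p(56)=526823, p(57)=614154, p(58)=715220, p(59)=831820, p(60)=966467, p(61)=1121505, p(62)=1300156, p(63)=1505499, p(64)=1741630, p(65)=2012558, p(66)=2323520, p(67)=2679689, p(68)=3087735, p(69)=3554345, p(70)=4087968, p(71)=4697205, p(72)=5392783, p(73)=6185689, p(74)=7089500, p(75)=8118264, p(76)=9289091, p(77)=10619863, p(78)=12132164, p(79)=13848650, p(80)=15796476, p(81)=18004327, p(82)=20506255, p(83)=23338469, p(84)=26543660, p(85)=30167357, p(86)=34262962, p(87)=38887673, p(88)=44108109, p(89)=49995925, p(90)=56634173, p(91)=64112359, p(92)=72533807.
Final step: p(93) = p(92) + p(91) - p(88) - p(86) + p(81) + p(78) - p(71) - p(67) + p(58) + p(53) - p(42) - p(36) + p(23) + p(16) - p(1)
= 72533807 + 64112359 - 44108109 - 34262962 + 18004327 + 12132164 - 4697205 - 2679689 + 715220 + 329931 - 53174 - 17977 + 1255 + 231 - 1
= 82010177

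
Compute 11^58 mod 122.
121

Repeated squaring. Binary of 58 = 111010.
11^1 ≡ 11 (mod 122); 11^2 ≡ 121 (mod 122); 11^4 ≡ 1 (mod 122); 11^8 ≡ 1 (mod 122); 11^16 ≡ 1 (mod 122); 11^32 ≡ 1 (mod 122)
11^58 = 11^2 × 11^8 × 11^16 × 11^32 ≡ 121 (mod 122)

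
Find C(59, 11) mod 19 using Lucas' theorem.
0

Using Lucas' theorem:
Write n=59 and k=11 in base 19:
n in base 19: [3, 2]
k in base 19: [0, 11]
C(59,11) mod 19 = ∏ C(n_i, k_i) mod 19
Digit binomials (mod 19): C(3,0) = 1; C(2,11) = 0 (k_i > n_i)
Product: 1 × 0 = 0 ≡ 0 (mod 19)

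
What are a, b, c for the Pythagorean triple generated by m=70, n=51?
(2299, 7140, 7501)

Euclid's formula: a = m² - n², b = 2mn, c = m² + n²
m = 70, n = 51
a = 70² - 51² = 4900 - 2601 = 2299
b = 2 × 70 × 51 = 7140
c = 70² + 51² = 4900 + 2601 = 7501
Verification: 2299² + 7140² = 5285401 + 50979600 = 56265001 = 7501² ✓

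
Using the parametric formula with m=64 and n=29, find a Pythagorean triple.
(3255, 3712, 4937)

Euclid's formula: a = m² - n², b = 2mn, c = m² + n²
m = 64, n = 29
a = 64² - 29² = 4096 - 841 = 3255
b = 2 × 64 × 29 = 3712
c = 64² + 29² = 4096 + 841 = 4937
Verification: 3255² + 3712² = 10595025 + 13778944 = 24373969 = 4937² ✓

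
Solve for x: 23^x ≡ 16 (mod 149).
120

Baby-step giant-step with step n = ⌈√149⌉ = 13.
Baby steps 23^j mod 149 (j:value) for j=0..12: 0:1, 1:23, 2:82, 3:98, 4:19, 5:139, 6:68, 7:74, 8:63, 9:108, 10:100, 11:65, 12:5.
Giant-step multiplier: 23^(-13) ≡ 23^(148-13) = 23^135 ≡ 92 (mod 149).
Giant steps γ_i = 16·92^i mod 149: γ_0=16, γ_1=131, γ_2=132, γ_3=75, γ_4=46, γ_5=60, γ_6=7, γ_7=48, γ_8=95, γ_9=98 (in table at j=3).
x = i·n + j = 9·13 + 3 = 120.
Check: 23^120 ≡ 16 (mod 149).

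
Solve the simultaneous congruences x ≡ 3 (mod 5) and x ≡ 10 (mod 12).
58

Using Chinese Remainder Theorem:
M = 5 × 12 = 60
M1 = 12, M2 = 5
y1 = 12^(-1) mod 5 = 3
y2 = 5^(-1) mod 12 = 5
x = (3×12×3 + 10×5×5) mod 60 = 58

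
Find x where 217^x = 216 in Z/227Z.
153

Baby-step giant-step with step n = ⌈√227⌉ = 16.
Baby steps 217^j mod 227 (j:value) for j=0..15: 0:1, 1:217, 2:100, 3:135, 4:12, 5:107, 6:65, 7:31, 8:144, 9:149, 10:99, 11:145, 12:139, 13:199, 14:53, 15:151.
Giant-step multiplier: 217^(-16) ≡ 217^(226-16) = 217^210 ≡ 23 (mod 227).
Giant steps γ_i = 216·23^i mod 227: γ_0=216, γ_1=201, γ_2=83, γ_3=93, γ_4=96, γ_5=165, γ_6=163, γ_7=117, γ_8=194, γ_9=149 (in table at j=9).
x = i·n + j = 9·16 + 9 = 153.
Check: 217^153 ≡ 216 (mod 227).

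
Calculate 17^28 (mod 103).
38

Repeated squaring. Binary of 28 = 11100.
17^1 ≡ 17 (mod 103); 17^2 ≡ 83 (mod 103); 17^4 ≡ 91 (mod 103); 17^8 ≡ 41 (mod 103); 17^16 ≡ 33 (mod 103)
17^28 = 17^4 × 17^8 × 17^16 ≡ 38 (mod 103)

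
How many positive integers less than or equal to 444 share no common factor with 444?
144

444 = 2^2 × 3 × 37
φ(n) = n × ∏(1 - 1/p) for each prime p dividing n
φ(444) = 444 × (1 - 1/2) × (1 - 1/3) × (1 - 1/37) = 144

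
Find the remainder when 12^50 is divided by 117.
27

Repeated squaring. Binary of 50 = 110010.
12^1 ≡ 12 (mod 117); 12^2 ≡ 27 (mod 117); 12^4 ≡ 27 (mod 117); 12^8 ≡ 27 (mod 117); 12^16 ≡ 27 (mod 117); 12^32 ≡ 27 (mod 117)
12^50 = 12^2 × 12^16 × 12^32 ≡ 27 (mod 117)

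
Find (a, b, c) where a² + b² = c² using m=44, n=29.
(1095, 2552, 2777)

Euclid's formula: a = m² - n², b = 2mn, c = m² + n²
m = 44, n = 29
a = 44² - 29² = 1936 - 841 = 1095
b = 2 × 44 × 29 = 2552
c = 44² + 29² = 1936 + 841 = 2777
Verification: 1095² + 2552² = 1199025 + 6512704 = 7711729 = 2777² ✓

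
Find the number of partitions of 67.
2679689

p(n) counts ways to write n as a sum of positive integers (order ignored).
Euler's pentagonal recurrence: p(k) = p(k-1) + p(k-2) - p(k-5) - p(k-7) + p(k-12) + p(k-15) - ... (offsets j(3j∓1)/2, signs ++--, p(0)=1, p(<0)=0).
DP table for k = 0..66: p(0)=1, p(1)=1, p(2)=2, p(3)=3, p(4)=5, p(5)=7, p(6)=11, p(7)=15, p(8)=22, p(9)=30, p(10)=42, p(11)=56, p(12)=77, p(13)=101, p(14)=135, p(15)=176, p(16)=231, p(17)=297, p(18)=385, p(19)=490, p(20)=627, p(21)=792, p(22)=1002, p(23)=1255, p(24)=1575, p(25)=1958, p(26)=2436, p(27)=3010, p(28)=3718, p(29)=4565, p(30)=5604, p(31)=6842, p(32)=8349, p(33)=10143, p(34)=12310, p(35)=14883, p(36)=17977, p(37)=21637, p(38)=26015, p(39)=31185, p(40)=37338, p(41)=44583, p(42)=53174, p(43)=63261, p(44)=75175, p(45)=89134, p(46)=105558, p(47)=124754, p(48)=147273, p(49)=173525, p(50)=204226, p(51)=239943, p(52)=281589, p(53)=329931, p(54)=386155, p(55)=451276, p(56)=526823, p(57)=614154, p(58)=715220, p(59)=831820, p(60)=966467, p(61)=1121505, p(62)=1300156, p(63)=1505499, p(64)=1741630, p(65)=2012558, p(66)=2323520.
Final step: p(67) = p(66) + p(65) - p(62) - p(60) + p(55) + p(52) - p(45) - p(41) + p(32) + p(27) - p(16) - p(10)
= 2323520 + 2012558 - 1300156 - 966467 + 451276 + 281589 - 89134 - 44583 + 8349 + 3010 - 231 - 42
= 2679689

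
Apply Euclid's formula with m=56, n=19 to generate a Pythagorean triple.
(2775, 2128, 3497)

Euclid's formula: a = m² - n², b = 2mn, c = m² + n²
m = 56, n = 19
a = 56² - 19² = 3136 - 361 = 2775
b = 2 × 56 × 19 = 2128
c = 56² + 19² = 3136 + 361 = 3497
Verification: 2775² + 2128² = 7700625 + 4528384 = 12229009 = 3497² ✓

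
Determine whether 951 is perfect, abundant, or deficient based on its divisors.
deficient

Proper divisors of 951: sum = 1 + 3 + 317 = 321
Since 321 < 951, 951 is deficient.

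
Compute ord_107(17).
106

107 is prime, so ord(17) divides φ(107) = 106.
Divisors of 106: 1, 2, 53, 106.
Repeated squaring: 17^1 ≡ 17, 17^2 ≡ 75, 17^4 ≡ 61, 17^8 ≡ 83, 17^16 ≡ 41, 17^32 ≡ 76, 17^64 ≡ 105 (mod 107).
Test 17^d mod 107 for each divisor d in increasing order:
17^1 ≡ 17
17^2 ≡ 75
17^53 = 17^32·17^16·17^4·17^1 ≡ 106
17^106 = 17^64·17^32·17^8·17^2 ≡ 1  ← first divisor giving 1
The order is 106.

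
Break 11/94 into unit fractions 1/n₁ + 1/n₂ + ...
1/9 + 1/170 + 1/35955

Greedy algorithm:
11/94: ceiling(94/11) = 9, use 1/9
5/846: ceiling(846/5) = 170, use 1/170
1/35955: ceiling(35955/1) = 35955, use 1/35955
Result: 11/94 = 1/9 + 1/170 + 1/35955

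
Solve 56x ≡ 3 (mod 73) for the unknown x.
x ≡ 17 (mod 73)

gcd(56, 73) = 1, which divides 3, so solutions exist.
Find 56^(-1) mod 73 by the extended Euclidean algorithm:
73 = 1 × 56 + 17  ⟹  17 = (1)·73 + (-1)·56
56 = 3 × 17 + 5  ⟹  5 = (-3)·73 + (4)·56
17 = 3 × 5 + 2  ⟹  2 = (10)·73 + (-13)·56
5 = 2 × 2 + 1  ⟹  1 = (-23)·73 + (30)·56
So (30)·56 ≡ 1 (mod 73), i.e. 56^(-1) ≡ 30 (mod 73).
x ≡ 30 × 3 = 90 ≡ 17 (mod 73).
Check: 56 × 17 = 952 ≡ 3 (mod 73).
Unique solution: x ≡ 17 (mod 73)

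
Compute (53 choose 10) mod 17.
0

Using Lucas' theorem:
Write n=53 and k=10 in base 17:
n in base 17: [3, 2]
k in base 17: [0, 10]
C(53,10) mod 17 = ∏ C(n_i, k_i) mod 17
Digit binomials (mod 17): C(3,0) = 1; C(2,10) = 0 (k_i > n_i)
Product: 1 × 0 = 0 ≡ 0 (mod 17)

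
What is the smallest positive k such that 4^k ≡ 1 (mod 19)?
9

19 is prime, so ord(4) divides φ(19) = 18.
Divisors of 18: 1, 2, 3, 6, 9, 18.
Repeated squaring: 4^1 ≡ 4, 4^2 ≡ 16, 4^4 ≡ 9, 4^8 ≡ 5, 4^16 ≡ 6 (mod 19).
Test 4^d mod 19 for each divisor d in increasing order:
4^1 ≡ 4
4^2 ≡ 16
4^3 = 4^2·4^1 ≡ 7
4^6 = 4^4·4^2 ≡ 11
4^9 = 4^8·4^1 ≡ 1  ← first divisor giving 1
The order is 9.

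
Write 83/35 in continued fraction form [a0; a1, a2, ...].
[2; 2, 1, 2, 4]

Euclidean algorithm steps:
83 = 2 × 35 + 13
35 = 2 × 13 + 9
13 = 1 × 9 + 4
9 = 2 × 4 + 1
4 = 4 × 1 + 0
Continued fraction: [2; 2, 1, 2, 4]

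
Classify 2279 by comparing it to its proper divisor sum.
deficient

Proper divisors of 2279: sum = 1 + 43 + 53 = 97
Since 97 < 2279, 2279 is deficient.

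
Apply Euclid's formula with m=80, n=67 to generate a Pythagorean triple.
(1911, 10720, 10889)

Euclid's formula: a = m² - n², b = 2mn, c = m² + n²
m = 80, n = 67
a = 80² - 67² = 6400 - 4489 = 1911
b = 2 × 80 × 67 = 10720
c = 80² + 67² = 6400 + 4489 = 10889
Verification: 1911² + 10720² = 3651921 + 114918400 = 118570321 = 10889² ✓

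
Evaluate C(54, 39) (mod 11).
4

Using Lucas' theorem:
Write n=54 and k=39 in base 11:
n in base 11: [4, 10]
k in base 11: [3, 6]
C(54,39) mod 11 = ∏ C(n_i, k_i) mod 11
Digit binomials (mod 11): C(4,3) = 4; C(10,6) = 210 ≡ 1
Product: 4 × 1 = 4 ≡ 4 (mod 11)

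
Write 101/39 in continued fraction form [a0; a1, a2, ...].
[2; 1, 1, 2, 3, 2]

Euclidean algorithm steps:
101 = 2 × 39 + 23
39 = 1 × 23 + 16
23 = 1 × 16 + 7
16 = 2 × 7 + 2
7 = 3 × 2 + 1
2 = 2 × 1 + 0
Continued fraction: [2; 1, 1, 2, 3, 2]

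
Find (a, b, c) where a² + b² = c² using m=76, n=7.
(5727, 1064, 5825)

Euclid's formula: a = m² - n², b = 2mn, c = m² + n²
m = 76, n = 7
a = 76² - 7² = 5776 - 49 = 5727
b = 2 × 76 × 7 = 1064
c = 76² + 7² = 5776 + 49 = 5825
Verification: 5727² + 1064² = 32798529 + 1132096 = 33930625 = 5825² ✓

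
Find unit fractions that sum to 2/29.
1/15 + 1/435

Greedy algorithm:
2/29: ceiling(29/2) = 15, use 1/15
1/435: ceiling(435/1) = 435, use 1/435
Result: 2/29 = 1/15 + 1/435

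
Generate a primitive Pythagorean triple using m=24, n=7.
(527, 336, 625)

Euclid's formula: a = m² - n², b = 2mn, c = m² + n²
m = 24, n = 7
a = 24² - 7² = 576 - 49 = 527
b = 2 × 24 × 7 = 336
c = 24² + 7² = 576 + 49 = 625
Verification: 527² + 336² = 277729 + 112896 = 390625 = 625² ✓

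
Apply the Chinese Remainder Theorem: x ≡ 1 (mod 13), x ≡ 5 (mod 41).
456

Using Chinese Remainder Theorem:
M = 13 × 41 = 533
M1 = 41, M2 = 13
y1 = 41^(-1) mod 13 = 7
y2 = 13^(-1) mod 41 = 19
x = (1×41×7 + 5×13×19) mod 533 = 456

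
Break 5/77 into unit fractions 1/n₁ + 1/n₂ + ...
1/16 + 1/411 + 1/506352

Greedy algorithm:
5/77: ceiling(77/5) = 16, use 1/16
3/1232: ceiling(1232/3) = 411, use 1/411
1/506352: ceiling(506352/1) = 506352, use 1/506352
Result: 5/77 = 1/16 + 1/411 + 1/506352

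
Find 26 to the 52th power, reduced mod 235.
51

Repeated squaring. Binary of 52 = 110100.
26^1 ≡ 26 (mod 235); 26^2 ≡ 206 (mod 235); 26^4 ≡ 136 (mod 235); 26^8 ≡ 166 (mod 235); 26^16 ≡ 61 (mod 235); 26^32 ≡ 196 (mod 235)
26^52 = 26^4 × 26^16 × 26^32 ≡ 51 (mod 235)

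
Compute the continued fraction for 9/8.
[1; 8]

Euclidean algorithm steps:
9 = 1 × 8 + 1
8 = 8 × 1 + 0
Continued fraction: [1; 8]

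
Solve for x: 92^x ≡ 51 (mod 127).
3

Baby-step giant-step with step n = ⌈√127⌉ = 12.
Baby steps 92^j mod 127 (j:value) for j=0..11: 0:1, 1:92, 2:82, 3:51, 4:120, 5:118, 6:61, 7:24, 8:49, 9:63, 10:81, 11:86.
h = 51 is already in the table at j=3, so x = 3.
Check: 92^3 ≡ 51 (mod 127).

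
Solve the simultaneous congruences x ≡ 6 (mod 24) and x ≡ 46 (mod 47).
798

Using Chinese Remainder Theorem:
M = 24 × 47 = 1128
M1 = 47, M2 = 24
y1 = 47^(-1) mod 24 = 23
y2 = 24^(-1) mod 47 = 2
x = (6×47×23 + 46×24×2) mod 1128 = 798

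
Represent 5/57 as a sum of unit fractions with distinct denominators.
1/12 + 1/228

Greedy algorithm:
5/57: ceiling(57/5) = 12, use 1/12
1/228: ceiling(228/1) = 228, use 1/228
Result: 5/57 = 1/12 + 1/228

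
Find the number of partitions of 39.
31185

p(n) counts ways to write n as a sum of positive integers (order ignored).
Euler's pentagonal recurrence: p(k) = p(k-1) + p(k-2) - p(k-5) - p(k-7) + p(k-12) + p(k-15) - ... (offsets j(3j∓1)/2, signs ++--, p(0)=1, p(<0)=0).
DP table for k = 0..38: p(0)=1, p(1)=1, p(2)=2, p(3)=3, p(4)=5, p(5)=7, p(6)=11, p(7)=15, p(8)=22, p(9)=30, p(10)=42, p(11)=56, p(12)=77, p(13)=101, p(14)=135, p(15)=176, p(16)=231, p(17)=297, p(18)=385, p(19)=490, p(20)=627, p(21)=792, p(22)=1002, p(23)=1255, p(24)=1575, p(25)=1958, p(26)=2436, p(27)=3010, p(28)=3718, p(29)=4565, p(30)=5604, p(31)=6842, p(32)=8349, p(33)=10143, p(34)=12310, p(35)=14883, p(36)=17977, p(37)=21637, p(38)=26015.
Final step: p(39) = p(38) + p(37) - p(34) - p(32) + p(27) + p(24) - p(17) - p(13) + p(4)
= 26015 + 21637 - 12310 - 8349 + 3010 + 1575 - 297 - 101 + 5
= 31185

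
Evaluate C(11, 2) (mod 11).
0

Using Lucas' theorem:
Write n=11 and k=2 in base 11:
n in base 11: [1, 0]
k in base 11: [0, 2]
C(11,2) mod 11 = ∏ C(n_i, k_i) mod 11
Digit binomials (mod 11): C(1,0) = 1; C(0,2) = 0 (k_i > n_i)
Product: 1 × 0 = 0 ≡ 0 (mod 11)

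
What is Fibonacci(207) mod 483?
127

Matrix identity: Q^n = [[F_(n+1), F_n], [F_n, F_(n-1)]] with Q = [[1,1],[1,0]].
n = 207 = 11001111₂. Square-and-multiply, entries mod 483:
Q^1 = [[1,1],[1,0]]
Q^3 = (Q^1)²·Q = [[3,2],[2,1]]
Q^6 = (Q^3)² = [[13,8],[8,5]]
Q^12 = (Q^6)² = [[233,144],[144,89]]
Q^25 = (Q^12)²·Q = [[160,160],[160,0]]
Q^51 = (Q^25)²·Q = [[3,2],[2,1]]
Q^103 = (Q^51)²·Q = [[21,13],[13,8]]
Q^207 = (Q^103)²·Q = [[21,127],[127,377]]
F_207 mod 483 = Q^207[0][1] = 127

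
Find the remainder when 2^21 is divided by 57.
8

Repeated squaring. Binary of 21 = 10101.
2^1 ≡ 2 (mod 57); 2^2 ≡ 4 (mod 57); 2^4 ≡ 16 (mod 57); 2^8 ≡ 28 (mod 57); 2^16 ≡ 43 (mod 57)
2^21 = 2^1 × 2^4 × 2^16 ≡ 8 (mod 57)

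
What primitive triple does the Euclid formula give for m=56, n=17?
(2847, 1904, 3425)

Euclid's formula: a = m² - n², b = 2mn, c = m² + n²
m = 56, n = 17
a = 56² - 17² = 3136 - 289 = 2847
b = 2 × 56 × 17 = 1904
c = 56² + 17² = 3136 + 289 = 3425
Verification: 2847² + 1904² = 8105409 + 3625216 = 11730625 = 3425² ✓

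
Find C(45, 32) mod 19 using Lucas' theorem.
0

Using Lucas' theorem:
Write n=45 and k=32 in base 19:
n in base 19: [2, 7]
k in base 19: [1, 13]
C(45,32) mod 19 = ∏ C(n_i, k_i) mod 19
Digit binomials (mod 19): C(2,1) = 2; C(7,13) = 0 (k_i > n_i)
Product: 2 × 0 = 0 ≡ 0 (mod 19)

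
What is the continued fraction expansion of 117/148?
[0; 1, 3, 1, 3, 2, 3]

Euclidean algorithm steps:
117 = 0 × 148 + 117
148 = 1 × 117 + 31
117 = 3 × 31 + 24
31 = 1 × 24 + 7
24 = 3 × 7 + 3
7 = 2 × 3 + 1
3 = 3 × 1 + 0
Continued fraction: [0; 1, 3, 1, 3, 2, 3]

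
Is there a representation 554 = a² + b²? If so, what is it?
5² + 23² (a=5, b=23)

Factorization: 554 = 2 × 277
By Fermat: n is sum of two squares iff every prime p ≡ 3 (mod 4) appears to even power.
All primes ≡ 3 (mod 4) appear to even power.
Search a = 0, 1, 2, … for 554 - a² a perfect square: first hit at a = 5: 554 - 25 = 529 = 23².
554 = 5² + 23² = 25 + 529 ✓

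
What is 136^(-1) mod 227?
222

gcd(136, 227) = 1, so the inverse exists.
Extended Euclidean algorithm on (227, 136):
227 = 1 × 136 + 91  ⟹  91 = (1)·227 + (-1)·136
136 = 1 × 91 + 45  ⟹  45 = (-1)·227 + (2)·136
91 = 2 × 45 + 1  ⟹  1 = (3)·227 + (-5)·136
So (-5)·136 ≡ 1 (mod 227), i.e. 136^(-1) ≡ -5 ≡ 222 (mod 227).
Check: 136 × 222 = 30192 ≡ 1 (mod 227)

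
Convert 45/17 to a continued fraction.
[2; 1, 1, 1, 5]

Euclidean algorithm steps:
45 = 2 × 17 + 11
17 = 1 × 11 + 6
11 = 1 × 6 + 5
6 = 1 × 5 + 1
5 = 5 × 1 + 0
Continued fraction: [2; 1, 1, 1, 5]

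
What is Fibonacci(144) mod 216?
0

Matrix identity: Q^n = [[F_(n+1), F_n], [F_n, F_(n-1)]] with Q = [[1,1],[1,0]].
n = 144 = 10010000₂. Square-and-multiply, entries mod 216:
Q^1 = [[1,1],[1,0]]
Q^2 = (Q^1)² = [[2,1],[1,1]]
Q^4 = (Q^2)² = [[5,3],[3,2]]
Q^9 = (Q^4)²·Q = [[55,34],[34,21]]
Q^18 = (Q^9)² = [[77,208],[208,85]]
Q^36 = (Q^18)² = [[161,0],[0,161]]
Q^72 = (Q^36)² = [[1,0],[0,1]]
Q^144 = (Q^72)² = [[1,0],[0,1]]
F_144 mod 216 = Q^144[0][1] = 0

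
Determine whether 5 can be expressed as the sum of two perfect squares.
1² + 2² (a=1, b=2)

Factorization: 5 = 5
By Fermat: n is sum of two squares iff every prime p ≡ 3 (mod 4) appears to even power.
All primes ≡ 3 (mod 4) appear to even power.
Search a = 0, 1, 2, … for 5 - a² a perfect square: first hit at a = 1: 5 - 1 = 4 = 2².
5 = 1² + 2² = 1 + 4 ✓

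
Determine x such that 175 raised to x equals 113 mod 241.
130

Baby-step giant-step with step n = ⌈√241⌉ = 16.
Baby steps 175^j mod 241 (j:value) for j=0..15: 0:1, 1:175, 2:18, 3:17, 4:83, 5:65, 6:48, 7:206, 8:141, 9:93, 10:128, 11:228, 12:135, 13:7, 14:20, 15:126.
Giant-step multiplier: 175^(-16) ≡ 175^(240-16) = 175^224 ≡ 160 (mod 241).
Giant steps γ_i = 113·160^i mod 241: γ_0=113, γ_1=5, γ_2=77, γ_3=29, γ_4=61, γ_5=120, γ_6=161, γ_7=214, γ_8=18 (in table at j=2).
x = i·n + j = 8·16 + 2 = 130.
Check: 175^130 ≡ 113 (mod 241).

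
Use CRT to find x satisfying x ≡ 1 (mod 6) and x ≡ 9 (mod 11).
31

Using Chinese Remainder Theorem:
M = 6 × 11 = 66
M1 = 11, M2 = 6
y1 = 11^(-1) mod 6 = 5
y2 = 6^(-1) mod 11 = 2
x = (1×11×5 + 9×6×2) mod 66 = 31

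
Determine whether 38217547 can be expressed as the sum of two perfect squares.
Not possible

Factorization: 38217547 = 17 × 131^3
By Fermat: n is sum of two squares iff every prime p ≡ 3 (mod 4) appears to even power.
Prime(s) ≡ 3 (mod 4) with odd exponent: [(131, 3)]
Therefore 38217547 cannot be expressed as a² + b².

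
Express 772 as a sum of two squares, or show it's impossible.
14² + 24² (a=14, b=24)

Factorization: 772 = 2^2 × 193
By Fermat: n is sum of two squares iff every prime p ≡ 3 (mod 4) appears to even power.
All primes ≡ 3 (mod 4) appear to even power.
Search a = 0, 1, 2, … for 772 - a² a perfect square: first hit at a = 14: 772 - 196 = 576 = 24².
772 = 14² + 24² = 196 + 576 ✓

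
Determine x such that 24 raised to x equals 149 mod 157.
81

Baby-step giant-step with step n = ⌈√157⌉ = 13.
Baby steps 24^j mod 157 (j:value) for j=0..12: 0:1, 1:24, 2:105, 3:8, 4:35, 5:55, 6:64, 7:123, 8:126, 9:41, 10:42, 11:66, 12:14.
Giant-step multiplier: 24^(-13) ≡ 24^(156-13) = 24^143 ≡ 50 (mod 157).
Giant steps γ_i = 149·50^i mod 157: γ_0=149, γ_1=71, γ_2=96, γ_3=90, γ_4=104, γ_5=19, γ_6=8 (in table at j=3).
x = i·n + j = 6·13 + 3 = 81.
Check: 24^81 ≡ 149 (mod 157).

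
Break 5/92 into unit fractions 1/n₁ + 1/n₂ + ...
1/19 + 1/583 + 1/1019084

Greedy algorithm:
5/92: ceiling(92/5) = 19, use 1/19
3/1748: ceiling(1748/3) = 583, use 1/583
1/1019084: ceiling(1019084/1) = 1019084, use 1/1019084
Result: 5/92 = 1/19 + 1/583 + 1/1019084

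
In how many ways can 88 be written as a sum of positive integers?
44108109

p(n) counts ways to write n as a sum of positive integers (order ignored).
Euler's pentagonal recurrence: p(k) = p(k-1) + p(k-2) - p(k-5) - p(k-7) + p(k-12) + p(k-15) - ... (offsets j(3j∓1)/2, signs ++--, p(0)=1, p(<0)=0).
DP table for k = 0..87: p(0)=1, p(1)=1, p(2)=2, p(3)=3, p(4)=5, p(5)=7, p(6)=11, p(7)=15, p(8)=22, p(9)=30, p(10)=42, p(11)=56, p(12)=77, p(13)=101, p(14)=135, p(15)=176, p(16)=231, p(17)=297, p(18)=385, p(19)=490, p(20)=627, p(21)=792, p(22)=1002, p(23)=1255, p(24)=1575, p(25)=1958, p(26)=2436, p(27)=3010, p(28)=3718, p(29)=4565, p(30)=5604, p(31)=6842, p(32)=8349, p(33)=10143, p(34)=12310, p(35)=14883, p(36)=17977, p(37)=21637, p(38)=26015, p(39)=31185, p(40)=37338, p(41)=44583, p(42)=53174, p(43)=63261, p(44)=75175, p(45)=89134, p(46)=105558, p(47)=124754, p(48)=147273, p(49)=173525, p(50)=204226, p(51)=239943, p(52)=281589, p(53)=329931, p(54)=386155, p(55)=451276, p(56)=526823, p(57)=614154, p(58)=715220, p(59)=831820, p(60)=966467, p(61)=1121505, p(62)=1300156, p(63)=1505499, p(64)=1741630, p(65)=2012558, p(66)=2323520, p(67)=2679689, p(68)=3087735, p(69)=3554345, p(70)=4087968, p(71)=4697205, p(72)=5392783, p(73)=6185689, p(74)=7089500, p(75)=8118264, p(76)=9289091, p(77)=10619863, p(78)=12132164, p(79)=13848650, p(80)=15796476, p(81)=18004327, p(82)=20506255, p(83)=23338469, p(84)=26543660, p(85)=30167357, p(86)=34262962, p(87)=38887673.
Final step: p(88) = p(87) + p(86) - p(83) - p(81) + p(76) + p(73) - p(66) - p(62) + p(53) + p(48) - p(37) - p(31) + p(18) + p(11)
= 38887673 + 34262962 - 23338469 - 18004327 + 9289091 + 6185689 - 2323520 - 1300156 + 329931 + 147273 - 21637 - 6842 + 385 + 56
= 44108109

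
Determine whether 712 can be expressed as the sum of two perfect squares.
6² + 26² (a=6, b=26)

Factorization: 712 = 2^3 × 89
By Fermat: n is sum of two squares iff every prime p ≡ 3 (mod 4) appears to even power.
All primes ≡ 3 (mod 4) appear to even power.
Search a = 0, 1, 2, … for 712 - a² a perfect square: first hit at a = 6: 712 - 36 = 676 = 26².
712 = 6² + 26² = 36 + 676 ✓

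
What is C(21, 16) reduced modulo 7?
0

Using Lucas' theorem:
Write n=21 and k=16 in base 7:
n in base 7: [3, 0]
k in base 7: [2, 2]
C(21,16) mod 7 = ∏ C(n_i, k_i) mod 7
Digit binomials (mod 7): C(3,2) = 3; C(0,2) = 0 (k_i > n_i)
Product: 3 × 0 = 0 ≡ 0 (mod 7)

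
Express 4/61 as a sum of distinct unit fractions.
1/16 + 1/326 + 1/159088

Greedy algorithm:
4/61: ceiling(61/4) = 16, use 1/16
3/976: ceiling(976/3) = 326, use 1/326
1/159088: ceiling(159088/1) = 159088, use 1/159088
Result: 4/61 = 1/16 + 1/326 + 1/159088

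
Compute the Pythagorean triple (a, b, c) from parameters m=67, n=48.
(2185, 6432, 6793)

Euclid's formula: a = m² - n², b = 2mn, c = m² + n²
m = 67, n = 48
a = 67² - 48² = 4489 - 2304 = 2185
b = 2 × 67 × 48 = 6432
c = 67² + 48² = 4489 + 2304 = 6793
Verification: 2185² + 6432² = 4774225 + 41370624 = 46144849 = 6793² ✓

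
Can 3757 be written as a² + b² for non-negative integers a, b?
6² + 61² (a=6, b=61)

Factorization: 3757 = 13 × 17^2
By Fermat: n is sum of two squares iff every prime p ≡ 3 (mod 4) appears to even power.
All primes ≡ 3 (mod 4) appear to even power.
Search a = 0, 1, 2, … for 3757 - a² a perfect square: first hit at a = 6: 3757 - 36 = 3721 = 61².
3757 = 6² + 61² = 36 + 3721 ✓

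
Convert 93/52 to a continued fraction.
[1; 1, 3, 1, 2, 1, 2]

Euclidean algorithm steps:
93 = 1 × 52 + 41
52 = 1 × 41 + 11
41 = 3 × 11 + 8
11 = 1 × 8 + 3
8 = 2 × 3 + 2
3 = 1 × 2 + 1
2 = 2 × 1 + 0
Continued fraction: [1; 1, 3, 1, 2, 1, 2]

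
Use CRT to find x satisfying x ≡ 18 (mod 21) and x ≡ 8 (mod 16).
312

Using Chinese Remainder Theorem:
M = 21 × 16 = 336
M1 = 16, M2 = 21
y1 = 16^(-1) mod 21 = 4
y2 = 21^(-1) mod 16 = 13
x = (18×16×4 + 8×21×13) mod 336 = 312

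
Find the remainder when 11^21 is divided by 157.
46

Repeated squaring. Binary of 21 = 10101.
11^1 ≡ 11 (mod 157); 11^2 ≡ 121 (mod 157); 11^4 ≡ 40 (mod 157); 11^8 ≡ 30 (mod 157); 11^16 ≡ 115 (mod 157)
11^21 = 11^1 × 11^4 × 11^16 ≡ 46 (mod 157)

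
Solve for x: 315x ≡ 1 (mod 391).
36

gcd(315, 391) = 1, so the inverse exists.
Extended Euclidean algorithm on (391, 315):
391 = 1 × 315 + 76  ⟹  76 = (1)·391 + (-1)·315
315 = 4 × 76 + 11  ⟹  11 = (-4)·391 + (5)·315
76 = 6 × 11 + 10  ⟹  10 = (25)·391 + (-31)·315
11 = 1 × 10 + 1  ⟹  1 = (-29)·391 + (36)·315
So (36)·315 ≡ 1 (mod 391), i.e. 315^(-1) ≡ 36 (mod 391).
Check: 315 × 36 = 11340 ≡ 1 (mod 391)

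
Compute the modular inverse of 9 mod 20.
9

gcd(9, 20) = 1, so the inverse exists.
Extended Euclidean algorithm on (20, 9):
20 = 2 × 9 + 2  ⟹  2 = (1)·20 + (-2)·9
9 = 4 × 2 + 1  ⟹  1 = (-4)·20 + (9)·9
So (9)·9 ≡ 1 (mod 20), i.e. 9^(-1) ≡ 9 (mod 20).
Check: 9 × 9 = 81 ≡ 1 (mod 20)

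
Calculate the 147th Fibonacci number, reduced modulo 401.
41

Matrix identity: Q^n = [[F_(n+1), F_n], [F_n, F_(n-1)]] with Q = [[1,1],[1,0]].
n = 147 = 10010011₂. Square-and-multiply, entries mod 401:
Q^1 = [[1,1],[1,0]]
Q^2 = (Q^1)² = [[2,1],[1,1]]
Q^4 = (Q^2)² = [[5,3],[3,2]]
Q^9 = (Q^4)²·Q = [[55,34],[34,21]]
Q^18 = (Q^9)² = [[171,178],[178,394]]
Q^36 = (Q^18)² = [[374,320],[320,54]]
Q^73 = (Q^36)²·Q = [[291,72],[72,219]]
Q^147 = (Q^73)²·Q = [[270,41],[41,229]]
F_147 mod 401 = Q^147[0][1] = 41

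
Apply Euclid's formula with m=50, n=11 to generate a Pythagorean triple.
(2379, 1100, 2621)

Euclid's formula: a = m² - n², b = 2mn, c = m² + n²
m = 50, n = 11
a = 50² - 11² = 2500 - 121 = 2379
b = 2 × 50 × 11 = 1100
c = 50² + 11² = 2500 + 121 = 2621
Verification: 2379² + 1100² = 5659641 + 1210000 = 6869641 = 2621² ✓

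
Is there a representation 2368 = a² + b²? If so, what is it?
8² + 48² (a=8, b=48)

Factorization: 2368 = 2^6 × 37
By Fermat: n is sum of two squares iff every prime p ≡ 3 (mod 4) appears to even power.
All primes ≡ 3 (mod 4) appear to even power.
Search a = 0, 1, 2, … for 2368 - a² a perfect square: first hit at a = 8: 2368 - 64 = 2304 = 48².
2368 = 8² + 48² = 64 + 2304 ✓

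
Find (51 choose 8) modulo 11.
0

Using Lucas' theorem:
Write n=51 and k=8 in base 11:
n in base 11: [4, 7]
k in base 11: [0, 8]
C(51,8) mod 11 = ∏ C(n_i, k_i) mod 11
Digit binomials (mod 11): C(4,0) = 1; C(7,8) = 0 (k_i > n_i)
Product: 1 × 0 = 0 ≡ 0 (mod 11)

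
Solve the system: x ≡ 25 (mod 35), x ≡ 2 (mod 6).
200

Using Chinese Remainder Theorem:
M = 35 × 6 = 210
M1 = 6, M2 = 35
y1 = 6^(-1) mod 35 = 6
y2 = 35^(-1) mod 6 = 5
x = (25×6×6 + 2×35×5) mod 210 = 200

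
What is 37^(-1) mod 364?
305

gcd(37, 364) = 1, so the inverse exists.
Extended Euclidean algorithm on (364, 37):
364 = 9 × 37 + 31  ⟹  31 = (1)·364 + (-9)·37
37 = 1 × 31 + 6  ⟹  6 = (-1)·364 + (10)·37
31 = 5 × 6 + 1  ⟹  1 = (6)·364 + (-59)·37
So (-59)·37 ≡ 1 (mod 364), i.e. 37^(-1) ≡ -59 ≡ 305 (mod 364).
Check: 37 × 305 = 11285 ≡ 1 (mod 364)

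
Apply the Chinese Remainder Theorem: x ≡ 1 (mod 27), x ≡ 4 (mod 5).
109

Using Chinese Remainder Theorem:
M = 27 × 5 = 135
M1 = 5, M2 = 27
y1 = 5^(-1) mod 27 = 11
y2 = 27^(-1) mod 5 = 3
x = (1×5×11 + 4×27×3) mod 135 = 109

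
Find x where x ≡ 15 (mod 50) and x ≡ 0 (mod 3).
15

Using Chinese Remainder Theorem:
M = 50 × 3 = 150
M1 = 3, M2 = 50
y1 = 3^(-1) mod 50 = 17
y2 = 50^(-1) mod 3 = 2
x = (15×3×17 + 0×50×2) mod 150 = 15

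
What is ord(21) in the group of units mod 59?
29

59 is prime, so ord(21) divides φ(59) = 58.
Divisors of 58: 1, 2, 29, 58.
Repeated squaring: 21^1 ≡ 21, 21^2 ≡ 28, 21^4 ≡ 17, 21^8 ≡ 53, 21^16 ≡ 36, 21^32 ≡ 57 (mod 59).
Test 21^d mod 59 for each divisor d in increasing order:
21^1 ≡ 21
21^2 ≡ 28
21^29 = 21^16·21^8·21^4·21^1 ≡ 1  ← first divisor giving 1
The order is 29.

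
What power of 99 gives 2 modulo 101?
51

Baby-step giant-step with step n = ⌈√101⌉ = 11.
Baby steps 99^j mod 101 (j:value) for j=0..10: 0:1, 1:99, 2:4, 3:93, 4:16, 5:69, 6:64, 7:74, 8:54, 9:94, 10:14.
Giant-step multiplier: 99^(-11) ≡ 99^(100-11) = 99^89 ≡ 18 (mod 101).
Giant steps γ_i = 2·18^i mod 101: γ_0=2, γ_1=36, γ_2=42, γ_3=49, γ_4=74 (in table at j=7).
x = i·n + j = 4·11 + 7 = 51.
Check: 99^51 ≡ 2 (mod 101).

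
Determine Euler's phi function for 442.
192

442 = 2 × 13 × 17
φ(n) = n × ∏(1 - 1/p) for each prime p dividing n
φ(442) = 442 × (1 - 1/2) × (1 - 1/13) × (1 - 1/17) = 192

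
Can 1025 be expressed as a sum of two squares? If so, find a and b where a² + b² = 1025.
1² + 32² (a=1, b=32)

Factorization: 1025 = 5^2 × 41
By Fermat: n is sum of two squares iff every prime p ≡ 3 (mod 4) appears to even power.
All primes ≡ 3 (mod 4) appear to even power.
Search a = 0, 1, 2, … for 1025 - a² a perfect square: first hit at a = 1: 1025 - 1 = 1024 = 32².
1025 = 1² + 32² = 1 + 1024 ✓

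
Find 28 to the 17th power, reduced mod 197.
150

Repeated squaring. Binary of 17 = 10001.
28^1 ≡ 28 (mod 197); 28^2 ≡ 193 (mod 197); 28^4 ≡ 16 (mod 197); 28^8 ≡ 59 (mod 197); 28^16 ≡ 132 (mod 197)
28^17 = 28^1 × 28^16 ≡ 150 (mod 197)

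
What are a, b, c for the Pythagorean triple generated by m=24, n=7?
(527, 336, 625)

Euclid's formula: a = m² - n², b = 2mn, c = m² + n²
m = 24, n = 7
a = 24² - 7² = 576 - 49 = 527
b = 2 × 24 × 7 = 336
c = 24² + 7² = 576 + 49 = 625
Verification: 527² + 336² = 277729 + 112896 = 390625 = 625² ✓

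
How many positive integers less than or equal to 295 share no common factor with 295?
232

295 = 5 × 59
φ(n) = n × ∏(1 - 1/p) for each prime p dividing n
φ(295) = 295 × (1 - 1/5) × (1 - 1/59) = 232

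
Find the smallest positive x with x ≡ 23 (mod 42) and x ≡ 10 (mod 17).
401

Using Chinese Remainder Theorem:
M = 42 × 17 = 714
M1 = 17, M2 = 42
y1 = 17^(-1) mod 42 = 5
y2 = 42^(-1) mod 17 = 15
x = (23×17×5 + 10×42×15) mod 714 = 401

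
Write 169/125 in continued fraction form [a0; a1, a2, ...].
[1; 2, 1, 5, 3, 2]

Euclidean algorithm steps:
169 = 1 × 125 + 44
125 = 2 × 44 + 37
44 = 1 × 37 + 7
37 = 5 × 7 + 2
7 = 3 × 2 + 1
2 = 2 × 1 + 0
Continued fraction: [1; 2, 1, 5, 3, 2]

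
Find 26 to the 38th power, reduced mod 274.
120

Repeated squaring. Binary of 38 = 100110.
26^1 ≡ 26 (mod 274); 26^2 ≡ 128 (mod 274); 26^4 ≡ 218 (mod 274); 26^8 ≡ 122 (mod 274); 26^16 ≡ 88 (mod 274); 26^32 ≡ 72 (mod 274)
26^38 = 26^2 × 26^4 × 26^32 ≡ 120 (mod 274)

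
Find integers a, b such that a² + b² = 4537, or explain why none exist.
21² + 64² (a=21, b=64)

Factorization: 4537 = 13 × 349
By Fermat: n is sum of two squares iff every prime p ≡ 3 (mod 4) appears to even power.
All primes ≡ 3 (mod 4) appear to even power.
Search a = 0, 1, 2, … for 4537 - a² a perfect square: first hit at a = 21: 4537 - 441 = 4096 = 64².
4537 = 21² + 64² = 441 + 4096 ✓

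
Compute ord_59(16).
29

59 is prime, so ord(16) divides φ(59) = 58.
Divisors of 58: 1, 2, 29, 58.
Repeated squaring: 16^1 ≡ 16, 16^2 ≡ 20, 16^4 ≡ 46, 16^8 ≡ 51, 16^16 ≡ 5, 16^32 ≡ 25 (mod 59).
Test 16^d mod 59 for each divisor d in increasing order:
16^1 ≡ 16
16^2 ≡ 20
16^29 = 16^16·16^8·16^4·16^1 ≡ 1  ← first divisor giving 1
The order is 29.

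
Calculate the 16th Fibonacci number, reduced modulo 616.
371

Matrix identity: Q^n = [[F_(n+1), F_n], [F_n, F_(n-1)]] with Q = [[1,1],[1,0]].
n = 16 = 10000₂. Square-and-multiply, entries mod 616:
Q^1 = [[1,1],[1,0]]
Q^2 = (Q^1)² = [[2,1],[1,1]]
Q^4 = (Q^2)² = [[5,3],[3,2]]
Q^8 = (Q^4)² = [[34,21],[21,13]]
Q^16 = (Q^8)² = [[365,371],[371,610]]
F_16 mod 616 = Q^16[0][1] = 371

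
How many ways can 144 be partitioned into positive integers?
22540654445

p(n) counts ways to write n as a sum of positive integers (order ignored).
Euler's pentagonal recurrence: p(k) = p(k-1) + p(k-2) - p(k-5) - p(k-7) + p(k-12) + p(k-15) - ... (offsets j(3j∓1)/2, signs ++--, p(0)=1, p(<0)=0).
DP table for k = 0..143: p(0)=1, p(1)=1, p(2)=2, p(3)=3, p(4)=5, p(5)=7, p(6)=11, p(7)=15, p(8)=22, p(9)=30, p(10)=42, p(11)=56, p(12)=77, p(13)=101, p(14)=135, p(15)=176, p(16)=231, p(17)=297, p(18)=385, p(19)=490, p(20)=627, p(21)=792, p(22)=1002, p(23)=1255, p(24)=1575, p(25)=1958, p(26)=2436, p(27)=3010, p(28)=3718, p(29)=4565, p(30)=5604, p(31)=6842, p(32)=8349, p(33)=10143, p(34)=12310, p(35)=14883, p(36)=17977, p(37)=21637, p(38)=26015, p(39)=31185, p(40)=37338, p(41)=44583, p(42)=53174, p(43)=63261, p(44)=75175, p(45)=89134, p(46)=105558, p(47)=124754, p(48)=147273, p(49)=173525, p(50)=204226, p(51)=239943, p(52)=281589, p(53)=329931, p(54)=386155, p(55)=451276, p(56)=526823, p(57)=614154, p(58)=715220, p(59)=831820, p(60)=966467, p(61)=1121505, p(62)=1300156, p(63)=1505499, p(64)=1741630, p(65)=2012558, p(66)=2323520, p(67)=2679689, p(68)=3087735, p(69)=3554345, p(70)=4087968, p(71)=4697205, p(72)=5392783, p(73)=6185689, p(74)=7089500, p(75)=8118264, p(76)=9289091, p(77)=10619863, p(78)=12132164, p(79)=13848650, p(80)=15796476, p(81)=18004327, p(82)=20506255, p(83)=23338469, p(84)=26543660, p(85)=30167357, p(86)=34262962, p(87)=38887673, p(88)=44108109, p(89)=49995925, p(90)=56634173, p(91)=64112359, p(92)=72533807, p(93)=82010177, p(94)=92669720, p(95)=104651419, p(96)=118114304, p(97)=133230930, p(98)=150198136, p(99)=169229875, p(100)=190569292, p(101)=214481126, p(102)=241265379, p(103)=271248950, p(104)=304801365, p(105)=342325709, p(106)=384276336, p(107)=431149389, p(108)=483502844, p(109)=541946240, p(110)=607163746, p(111)=679903203, p(112)=761002156, p(113)=851376628, p(114)=952050665, p(115)=1064144451, p(116)=1188908248, p(117)=1327710076, p(118)=1482074143, p(119)=1653668665, p(120)=1844349560, p(121)=2056148051, p(122)=2291320912, p(123)=2552338241, p(124)=2841940500, p(125)=3163127352, p(126)=3519222692, p(127)=3913864295, p(128)=4351078600, p(129)=4835271870, p(130)=5371315400, p(131)=5964539504, p(132)=6620830889, p(133)=7346629512, p(134)=8149040695, p(135)=9035836076, p(136)=10015581680, p(137)=11097645016, p(138)=12292341831, p(139)=13610949895, p(140)=15065878135, p(141)=16670689208, p(142)=18440293320, p(143)=20390982757.
Final step: p(144) = p(143) + p(142) - p(139) - p(137) + p(132) + p(129) - p(122) - p(118) + p(109) + p(104) - p(93) - p(87) + p(74) + p(67) - p(52) - p(44) + p(27) + p(18)
= 20390982757 + 18440293320 - 13610949895 - 11097645016 + 6620830889 + 4835271870 - 2291320912 - 1482074143 + 541946240 + 304801365 - 82010177 - 38887673 + 7089500 + 2679689 - 281589 - 75175 + 3010 + 385
= 22540654445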